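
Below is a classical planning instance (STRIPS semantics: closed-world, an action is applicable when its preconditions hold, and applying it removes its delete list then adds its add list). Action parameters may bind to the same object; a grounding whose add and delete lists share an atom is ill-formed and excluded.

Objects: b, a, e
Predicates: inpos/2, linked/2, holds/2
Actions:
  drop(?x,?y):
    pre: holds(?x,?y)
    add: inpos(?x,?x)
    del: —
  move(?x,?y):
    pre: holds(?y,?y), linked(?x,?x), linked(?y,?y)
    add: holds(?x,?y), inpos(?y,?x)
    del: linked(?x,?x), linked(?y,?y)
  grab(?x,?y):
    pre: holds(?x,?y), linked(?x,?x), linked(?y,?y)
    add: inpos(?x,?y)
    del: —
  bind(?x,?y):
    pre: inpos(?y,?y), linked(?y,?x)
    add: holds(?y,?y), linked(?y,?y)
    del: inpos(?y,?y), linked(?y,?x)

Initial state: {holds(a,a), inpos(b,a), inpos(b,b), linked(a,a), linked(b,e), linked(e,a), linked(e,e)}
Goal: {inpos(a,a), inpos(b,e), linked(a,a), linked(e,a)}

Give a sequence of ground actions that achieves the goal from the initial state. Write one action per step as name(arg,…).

drop(a,a); bind(e,b); move(e,b)

1. drop(a,a)  →  {holds(a,a), inpos(a,a), inpos(b,a), inpos(b,b), linked(a,a), linked(b,e), linked(e,a), linked(e,e)}
2. bind(e,b)  →  {holds(a,a), holds(b,b), inpos(a,a), inpos(b,a), linked(a,a), linked(b,b), linked(e,a), linked(e,e)}
3. move(e,b)  →  {holds(a,a), holds(b,b), holds(e,b), inpos(a,a), inpos(b,a), inpos(b,e), linked(a,a), linked(e,a)}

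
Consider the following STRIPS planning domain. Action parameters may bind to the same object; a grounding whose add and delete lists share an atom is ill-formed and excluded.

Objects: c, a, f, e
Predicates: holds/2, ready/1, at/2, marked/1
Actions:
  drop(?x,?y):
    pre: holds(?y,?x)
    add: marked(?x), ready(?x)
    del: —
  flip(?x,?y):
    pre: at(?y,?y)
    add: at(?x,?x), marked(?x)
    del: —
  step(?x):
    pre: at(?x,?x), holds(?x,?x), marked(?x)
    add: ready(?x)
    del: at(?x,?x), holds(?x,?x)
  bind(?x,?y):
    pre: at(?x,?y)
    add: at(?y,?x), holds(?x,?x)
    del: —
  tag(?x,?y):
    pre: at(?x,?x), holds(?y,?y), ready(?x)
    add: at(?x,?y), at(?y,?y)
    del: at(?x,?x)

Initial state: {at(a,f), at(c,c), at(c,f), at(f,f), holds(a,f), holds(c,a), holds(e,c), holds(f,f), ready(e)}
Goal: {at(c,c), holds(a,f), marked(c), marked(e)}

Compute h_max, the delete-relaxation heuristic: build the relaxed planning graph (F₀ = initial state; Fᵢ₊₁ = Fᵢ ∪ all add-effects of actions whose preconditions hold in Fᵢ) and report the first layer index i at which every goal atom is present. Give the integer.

F0 = init (9 atoms)
F1 = F0 ∪ {at(a,a), at(e,e), at(f,a), at(f,c), holds(a,a), holds(c,c), marked(a), marked(c), marked(e), marked(f), ready(a), ready(c), ready(f)}  (22 atoms)
goal ⊆ F1  ⇒  h_max = 1

1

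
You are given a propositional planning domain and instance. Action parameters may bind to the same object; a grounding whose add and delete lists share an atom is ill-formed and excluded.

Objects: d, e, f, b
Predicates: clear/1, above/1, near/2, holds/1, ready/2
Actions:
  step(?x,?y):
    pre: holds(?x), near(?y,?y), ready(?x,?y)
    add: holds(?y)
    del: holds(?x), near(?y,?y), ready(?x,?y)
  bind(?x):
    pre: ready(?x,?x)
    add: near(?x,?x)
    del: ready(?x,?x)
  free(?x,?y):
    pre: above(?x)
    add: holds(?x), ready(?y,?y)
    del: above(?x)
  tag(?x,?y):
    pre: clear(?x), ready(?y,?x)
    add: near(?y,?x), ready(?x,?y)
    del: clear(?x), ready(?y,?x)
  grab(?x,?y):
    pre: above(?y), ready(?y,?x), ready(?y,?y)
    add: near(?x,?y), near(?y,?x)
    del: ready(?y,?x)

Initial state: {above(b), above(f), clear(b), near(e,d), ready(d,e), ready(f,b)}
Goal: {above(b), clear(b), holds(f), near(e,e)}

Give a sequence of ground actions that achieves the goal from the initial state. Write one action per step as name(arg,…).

free(f,e); bind(e)

1. free(f,e)  →  {above(b), clear(b), holds(f), near(e,d), ready(d,e), ready(e,e), ready(f,b)}
2. bind(e)  →  {above(b), clear(b), holds(f), near(e,d), near(e,e), ready(d,e), ready(f,b)}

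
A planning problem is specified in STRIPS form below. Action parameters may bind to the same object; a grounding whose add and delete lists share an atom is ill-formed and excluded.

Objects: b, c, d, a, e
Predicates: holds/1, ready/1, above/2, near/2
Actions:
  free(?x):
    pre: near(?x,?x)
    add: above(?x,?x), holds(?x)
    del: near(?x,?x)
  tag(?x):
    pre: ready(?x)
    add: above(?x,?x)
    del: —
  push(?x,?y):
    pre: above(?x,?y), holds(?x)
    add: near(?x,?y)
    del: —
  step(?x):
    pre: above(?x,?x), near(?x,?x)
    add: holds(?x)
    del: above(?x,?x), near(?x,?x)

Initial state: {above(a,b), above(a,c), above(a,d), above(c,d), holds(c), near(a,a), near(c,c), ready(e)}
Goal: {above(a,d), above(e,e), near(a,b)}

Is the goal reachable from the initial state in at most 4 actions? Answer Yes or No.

Yes

1. free(a)  →  {above(a,a), above(a,b), above(a,c), above(a,d), above(c,d), holds(a), holds(c), near(c,c), ready(e)}
2. tag(e)  →  {above(a,a), above(a,b), above(a,c), above(a,d), above(c,d), above(e,e), holds(a), holds(c), near(c,c), ready(e)}
3. push(a,b)  →  {above(a,a), above(a,b), above(a,c), above(a,d), above(c,d), above(e,e), holds(a), holds(c), near(a,b), near(c,c), ready(e)}
optimal plan length = 3; 3 ≤ 4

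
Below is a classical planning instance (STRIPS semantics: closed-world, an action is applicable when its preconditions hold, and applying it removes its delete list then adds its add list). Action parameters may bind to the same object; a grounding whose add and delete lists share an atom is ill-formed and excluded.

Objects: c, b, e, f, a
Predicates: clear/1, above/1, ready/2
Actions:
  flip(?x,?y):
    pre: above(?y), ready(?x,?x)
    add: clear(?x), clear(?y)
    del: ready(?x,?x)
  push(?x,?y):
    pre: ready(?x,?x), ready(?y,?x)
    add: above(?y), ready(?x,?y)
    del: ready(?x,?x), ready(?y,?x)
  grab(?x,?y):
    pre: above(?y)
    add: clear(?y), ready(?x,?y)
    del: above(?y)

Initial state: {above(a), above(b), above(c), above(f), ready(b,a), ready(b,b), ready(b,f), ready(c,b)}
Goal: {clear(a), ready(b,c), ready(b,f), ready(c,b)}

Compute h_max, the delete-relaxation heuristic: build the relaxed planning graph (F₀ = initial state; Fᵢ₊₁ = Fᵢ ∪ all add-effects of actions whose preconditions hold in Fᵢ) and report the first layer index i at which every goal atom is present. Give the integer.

1

F0 = init (8 atoms)
F1 = F0 ∪ {clear(a), clear(b), clear(c), clear(f), ready(a,a), ready(a,b), ready(a,c), ready(a,f), ready(b,c), ready(c,a), ready(c,c), ready(c,f), ready(e,a), ready(e,b), ready(e,c), ready(e,f), ready(f,a), ready(f,b), ready(f,c), ready(f,f)}  (28 atoms)
goal ⊆ F1  ⇒  h_max = 1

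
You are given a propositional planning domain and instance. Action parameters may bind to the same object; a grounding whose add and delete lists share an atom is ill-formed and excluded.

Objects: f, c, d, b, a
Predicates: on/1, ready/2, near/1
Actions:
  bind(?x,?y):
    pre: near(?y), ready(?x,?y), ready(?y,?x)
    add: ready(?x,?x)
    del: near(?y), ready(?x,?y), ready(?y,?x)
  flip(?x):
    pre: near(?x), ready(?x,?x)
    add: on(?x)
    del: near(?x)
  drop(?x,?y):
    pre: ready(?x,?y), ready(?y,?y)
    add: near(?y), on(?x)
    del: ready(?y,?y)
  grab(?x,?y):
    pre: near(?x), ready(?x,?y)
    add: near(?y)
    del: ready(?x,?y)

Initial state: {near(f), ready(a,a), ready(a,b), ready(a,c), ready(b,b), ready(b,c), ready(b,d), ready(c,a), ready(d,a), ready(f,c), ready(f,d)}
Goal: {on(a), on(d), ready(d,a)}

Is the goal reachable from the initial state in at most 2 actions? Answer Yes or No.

Yes

1. drop(d,a)  →  {near(a), near(f), on(d), ready(a,b), ready(a,c), ready(b,b), ready(b,c), ready(b,d), ready(c,a), ready(d,a), ready(f,c), ready(f,d)}
2. drop(a,b)  →  {near(a), near(b), near(f), on(a), on(d), ready(a,b), ready(a,c), ready(b,c), ready(b,d), ready(c,a), ready(d,a), ready(f,c), ready(f,d)}
optimal plan length = 2; 2 ≤ 2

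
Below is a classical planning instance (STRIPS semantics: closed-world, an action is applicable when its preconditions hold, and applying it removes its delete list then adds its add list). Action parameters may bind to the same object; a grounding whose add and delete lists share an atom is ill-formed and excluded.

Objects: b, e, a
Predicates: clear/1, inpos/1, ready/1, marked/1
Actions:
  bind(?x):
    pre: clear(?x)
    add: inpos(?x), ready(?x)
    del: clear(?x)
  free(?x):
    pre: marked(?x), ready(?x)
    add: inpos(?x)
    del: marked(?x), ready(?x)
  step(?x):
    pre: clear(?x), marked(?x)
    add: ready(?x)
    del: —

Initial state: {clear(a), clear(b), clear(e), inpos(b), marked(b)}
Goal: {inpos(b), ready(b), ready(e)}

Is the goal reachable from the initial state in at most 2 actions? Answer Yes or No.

Yes

1. bind(b)  →  {clear(a), clear(e), inpos(b), marked(b), ready(b)}
2. bind(e)  →  {clear(a), inpos(b), inpos(e), marked(b), ready(b), ready(e)}
optimal plan length = 2; 2 ≤ 2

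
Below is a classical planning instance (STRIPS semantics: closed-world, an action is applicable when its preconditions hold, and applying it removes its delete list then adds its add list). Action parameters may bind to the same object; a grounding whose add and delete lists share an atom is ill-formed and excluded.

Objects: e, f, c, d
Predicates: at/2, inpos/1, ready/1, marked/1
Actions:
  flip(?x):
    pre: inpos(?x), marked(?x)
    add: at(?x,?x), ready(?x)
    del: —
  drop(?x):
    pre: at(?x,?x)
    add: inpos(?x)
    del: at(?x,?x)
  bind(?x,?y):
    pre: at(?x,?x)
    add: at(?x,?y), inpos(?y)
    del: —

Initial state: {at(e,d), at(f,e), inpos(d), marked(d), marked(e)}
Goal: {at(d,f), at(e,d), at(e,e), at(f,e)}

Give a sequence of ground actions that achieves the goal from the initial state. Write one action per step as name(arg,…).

flip(d); bind(d,e); flip(e); bind(d,f)

1. flip(d)  →  {at(d,d), at(e,d), at(f,e), inpos(d), marked(d), marked(e), ready(d)}
2. bind(d,e)  →  {at(d,d), at(d,e), at(e,d), at(f,e), inpos(d), inpos(e), marked(d), marked(e), ready(d)}
3. flip(e)  →  {at(d,d), at(d,e), at(e,d), at(e,e), at(f,e), inpos(d), inpos(e), marked(d), marked(e), ready(d), ready(e)}
4. bind(d,f)  →  {at(d,d), at(d,e), at(d,f), at(e,d), at(e,e), at(f,e), inpos(d), inpos(e), inpos(f), marked(d), marked(e), ready(d), ready(e)}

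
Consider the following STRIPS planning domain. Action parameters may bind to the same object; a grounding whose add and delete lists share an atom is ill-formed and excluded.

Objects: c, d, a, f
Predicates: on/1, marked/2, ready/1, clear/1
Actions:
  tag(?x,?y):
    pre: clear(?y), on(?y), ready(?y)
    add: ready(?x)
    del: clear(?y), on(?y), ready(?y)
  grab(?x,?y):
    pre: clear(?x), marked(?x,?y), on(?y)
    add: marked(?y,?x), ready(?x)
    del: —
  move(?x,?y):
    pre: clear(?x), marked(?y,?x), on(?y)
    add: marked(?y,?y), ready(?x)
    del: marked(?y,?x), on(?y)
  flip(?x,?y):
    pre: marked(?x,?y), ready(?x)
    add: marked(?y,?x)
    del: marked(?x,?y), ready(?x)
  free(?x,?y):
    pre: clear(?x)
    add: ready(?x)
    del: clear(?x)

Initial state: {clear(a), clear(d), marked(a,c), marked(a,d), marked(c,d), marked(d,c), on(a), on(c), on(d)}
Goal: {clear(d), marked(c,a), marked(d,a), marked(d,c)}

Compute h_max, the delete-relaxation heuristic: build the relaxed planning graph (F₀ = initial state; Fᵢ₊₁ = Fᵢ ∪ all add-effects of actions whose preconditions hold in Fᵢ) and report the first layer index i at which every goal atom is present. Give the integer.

F0 = init (9 atoms)
F1 = F0 ∪ {marked(a,a), marked(c,a), marked(c,c), marked(d,a), ready(a), ready(d)}  (15 atoms)
goal ⊆ F1  ⇒  h_max = 1

1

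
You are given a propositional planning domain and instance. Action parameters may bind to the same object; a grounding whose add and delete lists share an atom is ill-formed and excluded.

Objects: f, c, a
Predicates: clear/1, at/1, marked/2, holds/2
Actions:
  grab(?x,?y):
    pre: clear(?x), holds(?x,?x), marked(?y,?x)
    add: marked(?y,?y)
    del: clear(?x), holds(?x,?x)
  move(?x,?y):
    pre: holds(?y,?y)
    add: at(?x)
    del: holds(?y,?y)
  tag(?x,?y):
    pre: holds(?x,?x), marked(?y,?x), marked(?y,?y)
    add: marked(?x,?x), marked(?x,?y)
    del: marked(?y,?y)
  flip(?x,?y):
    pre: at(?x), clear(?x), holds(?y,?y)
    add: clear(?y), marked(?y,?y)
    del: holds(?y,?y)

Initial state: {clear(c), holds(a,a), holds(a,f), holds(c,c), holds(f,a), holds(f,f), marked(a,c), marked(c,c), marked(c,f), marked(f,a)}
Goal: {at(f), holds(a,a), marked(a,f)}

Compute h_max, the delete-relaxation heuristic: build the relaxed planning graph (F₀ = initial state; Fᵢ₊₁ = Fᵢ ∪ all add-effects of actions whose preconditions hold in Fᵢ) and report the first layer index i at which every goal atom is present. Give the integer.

2

F0 = init (10 atoms)
F1 = F0 ∪ {at(a), at(c), at(f), marked(a,a), marked(f,c), marked(f,f)}  (16 atoms)
F2 = F1 ∪ {clear(a), clear(f), marked(a,f), marked(c,a)}  (20 atoms)
goal ⊆ F2  ⇒  h_max = 2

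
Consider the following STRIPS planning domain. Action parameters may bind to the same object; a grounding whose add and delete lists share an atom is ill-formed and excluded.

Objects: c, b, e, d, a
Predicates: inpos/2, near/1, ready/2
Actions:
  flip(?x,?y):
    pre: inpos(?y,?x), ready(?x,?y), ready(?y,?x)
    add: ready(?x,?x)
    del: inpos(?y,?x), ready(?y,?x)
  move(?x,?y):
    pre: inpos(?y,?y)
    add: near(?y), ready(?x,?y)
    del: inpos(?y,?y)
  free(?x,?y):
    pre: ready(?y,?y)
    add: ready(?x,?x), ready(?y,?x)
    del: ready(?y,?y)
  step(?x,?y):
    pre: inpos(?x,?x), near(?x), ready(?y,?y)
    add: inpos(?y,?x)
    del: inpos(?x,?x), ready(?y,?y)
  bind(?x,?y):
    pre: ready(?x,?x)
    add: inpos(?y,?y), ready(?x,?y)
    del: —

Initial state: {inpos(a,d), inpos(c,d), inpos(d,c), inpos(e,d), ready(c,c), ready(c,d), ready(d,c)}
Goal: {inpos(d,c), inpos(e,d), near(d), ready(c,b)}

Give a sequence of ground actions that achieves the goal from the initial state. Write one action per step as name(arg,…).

1. free(b,c)  →  {inpos(a,d), inpos(c,d), inpos(d,c), inpos(e,d), ready(b,b), ready(c,b), ready(c,d), ready(d,c)}
2. bind(b,d)  →  {inpos(a,d), inpos(c,d), inpos(d,c), inpos(d,d), inpos(e,d), ready(b,b), ready(b,d), ready(c,b), ready(c,d), ready(d,c)}
3. move(c,d)  →  {inpos(a,d), inpos(c,d), inpos(d,c), inpos(e,d), near(d), ready(b,b), ready(b,d), ready(c,b), ready(c,d), ready(d,c)}

free(b,c); bind(b,d); move(c,d)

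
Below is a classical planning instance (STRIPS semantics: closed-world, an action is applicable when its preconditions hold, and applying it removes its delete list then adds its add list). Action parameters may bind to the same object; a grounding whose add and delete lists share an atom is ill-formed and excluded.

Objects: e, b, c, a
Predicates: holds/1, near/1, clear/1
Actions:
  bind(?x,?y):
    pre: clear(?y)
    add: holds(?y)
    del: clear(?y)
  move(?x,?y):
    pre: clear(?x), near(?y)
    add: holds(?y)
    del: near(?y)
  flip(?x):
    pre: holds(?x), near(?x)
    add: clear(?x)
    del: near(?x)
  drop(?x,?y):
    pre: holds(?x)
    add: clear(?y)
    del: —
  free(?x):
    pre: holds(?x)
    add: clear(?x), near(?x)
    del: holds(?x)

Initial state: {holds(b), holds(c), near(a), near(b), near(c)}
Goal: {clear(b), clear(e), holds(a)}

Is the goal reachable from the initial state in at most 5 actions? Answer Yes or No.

Yes

1. flip(b)  →  {clear(b), holds(b), holds(c), near(a), near(c)}
2. move(b,a)  →  {clear(b), holds(a), holds(b), holds(c), near(c)}
3. drop(b,e)  →  {clear(b), clear(e), holds(a), holds(b), holds(c), near(c)}
optimal plan length = 3; 3 ≤ 5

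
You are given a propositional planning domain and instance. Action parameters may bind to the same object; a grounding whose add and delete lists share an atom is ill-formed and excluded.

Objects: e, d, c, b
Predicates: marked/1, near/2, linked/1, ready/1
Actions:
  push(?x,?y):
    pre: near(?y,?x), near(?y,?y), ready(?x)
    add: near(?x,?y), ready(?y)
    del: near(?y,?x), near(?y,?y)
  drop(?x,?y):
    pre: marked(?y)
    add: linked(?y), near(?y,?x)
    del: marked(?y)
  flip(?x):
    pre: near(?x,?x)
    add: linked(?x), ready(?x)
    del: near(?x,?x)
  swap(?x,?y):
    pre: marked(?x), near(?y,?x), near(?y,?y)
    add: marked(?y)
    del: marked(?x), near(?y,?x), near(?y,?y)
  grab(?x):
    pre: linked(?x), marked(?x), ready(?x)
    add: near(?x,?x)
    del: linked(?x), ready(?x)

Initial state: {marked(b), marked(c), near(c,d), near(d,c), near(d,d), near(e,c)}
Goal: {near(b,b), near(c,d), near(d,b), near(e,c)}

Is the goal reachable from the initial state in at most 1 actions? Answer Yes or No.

1. drop(b,b)  →  {linked(b), marked(c), near(b,b), near(c,d), near(d,c), near(d,d), near(e,c)}
2. swap(c,d)  →  {linked(b), marked(d), near(b,b), near(c,d), near(e,c)}
3. drop(b,d)  →  {linked(b), linked(d), near(b,b), near(c,d), near(d,b), near(e,c)}
optimal plan length = 3; 3 > 1

No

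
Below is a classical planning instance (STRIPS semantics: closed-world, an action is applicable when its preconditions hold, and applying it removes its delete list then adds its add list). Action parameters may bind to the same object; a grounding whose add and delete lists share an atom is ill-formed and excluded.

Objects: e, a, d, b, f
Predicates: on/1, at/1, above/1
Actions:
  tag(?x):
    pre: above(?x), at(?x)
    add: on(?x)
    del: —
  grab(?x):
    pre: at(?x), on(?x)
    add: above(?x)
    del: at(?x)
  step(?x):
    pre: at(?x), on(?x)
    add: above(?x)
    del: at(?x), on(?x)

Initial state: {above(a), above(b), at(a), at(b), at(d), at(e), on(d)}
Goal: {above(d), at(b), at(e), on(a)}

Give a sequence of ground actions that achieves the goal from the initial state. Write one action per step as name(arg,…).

1. tag(a)  →  {above(a), above(b), at(a), at(b), at(d), at(e), on(a), on(d)}
2. grab(d)  →  {above(a), above(b), above(d), at(a), at(b), at(e), on(a), on(d)}

tag(a); grab(d)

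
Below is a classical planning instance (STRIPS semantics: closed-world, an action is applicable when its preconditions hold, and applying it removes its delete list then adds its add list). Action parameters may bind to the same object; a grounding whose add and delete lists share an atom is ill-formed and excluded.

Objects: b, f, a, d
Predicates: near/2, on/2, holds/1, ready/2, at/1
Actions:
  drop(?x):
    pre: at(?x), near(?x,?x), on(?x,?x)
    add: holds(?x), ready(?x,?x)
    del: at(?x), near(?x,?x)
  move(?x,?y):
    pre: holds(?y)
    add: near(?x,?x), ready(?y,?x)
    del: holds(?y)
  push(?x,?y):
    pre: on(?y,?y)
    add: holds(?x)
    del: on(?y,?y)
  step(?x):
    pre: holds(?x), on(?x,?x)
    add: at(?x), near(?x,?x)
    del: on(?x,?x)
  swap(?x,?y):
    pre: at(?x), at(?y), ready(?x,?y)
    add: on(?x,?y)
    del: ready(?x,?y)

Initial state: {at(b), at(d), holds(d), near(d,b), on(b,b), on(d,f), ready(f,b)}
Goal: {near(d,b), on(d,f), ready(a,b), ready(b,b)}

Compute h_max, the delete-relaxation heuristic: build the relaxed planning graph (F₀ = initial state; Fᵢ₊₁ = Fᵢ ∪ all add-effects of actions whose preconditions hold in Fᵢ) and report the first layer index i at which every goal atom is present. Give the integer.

F0 = init (7 atoms)
F1 = F0 ∪ {holds(a), holds(b), holds(f), near(a,a), near(b,b), near(d,d), near(f,f), ready(d,a), ready(d,b), ready(d,d), ready(d,f)}  (18 atoms)
F2 = F1 ∪ {on(d,b), on(d,d), ready(a,a), ready(a,b), ready(a,d), ready(a,f), ready(b,a), ready(b,b), ready(b,d), ready(b,f), ready(f,a), ready(f,d), ready(f,f)}  (31 atoms)
goal ⊆ F2  ⇒  h_max = 2

2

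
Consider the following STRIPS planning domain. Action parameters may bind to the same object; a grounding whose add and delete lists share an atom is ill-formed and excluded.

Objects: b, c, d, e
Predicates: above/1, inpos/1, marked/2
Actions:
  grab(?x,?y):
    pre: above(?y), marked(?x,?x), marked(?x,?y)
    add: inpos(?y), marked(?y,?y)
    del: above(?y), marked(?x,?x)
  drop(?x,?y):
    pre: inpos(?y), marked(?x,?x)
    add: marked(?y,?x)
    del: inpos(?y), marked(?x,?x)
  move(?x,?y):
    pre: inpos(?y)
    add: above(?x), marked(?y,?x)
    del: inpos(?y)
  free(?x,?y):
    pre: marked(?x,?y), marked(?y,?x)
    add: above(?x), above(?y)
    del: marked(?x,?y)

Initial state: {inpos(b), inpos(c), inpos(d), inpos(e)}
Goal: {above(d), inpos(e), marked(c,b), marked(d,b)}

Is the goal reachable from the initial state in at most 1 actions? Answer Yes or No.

No

1. move(b,c)  →  {above(b), inpos(b), inpos(d), inpos(e), marked(c,b)}
2. move(b,d)  →  {above(b), inpos(b), inpos(e), marked(c,b), marked(d,b)}
3. move(d,b)  →  {above(b), above(d), inpos(e), marked(b,d), marked(c,b), marked(d,b)}
optimal plan length = 3; 3 > 1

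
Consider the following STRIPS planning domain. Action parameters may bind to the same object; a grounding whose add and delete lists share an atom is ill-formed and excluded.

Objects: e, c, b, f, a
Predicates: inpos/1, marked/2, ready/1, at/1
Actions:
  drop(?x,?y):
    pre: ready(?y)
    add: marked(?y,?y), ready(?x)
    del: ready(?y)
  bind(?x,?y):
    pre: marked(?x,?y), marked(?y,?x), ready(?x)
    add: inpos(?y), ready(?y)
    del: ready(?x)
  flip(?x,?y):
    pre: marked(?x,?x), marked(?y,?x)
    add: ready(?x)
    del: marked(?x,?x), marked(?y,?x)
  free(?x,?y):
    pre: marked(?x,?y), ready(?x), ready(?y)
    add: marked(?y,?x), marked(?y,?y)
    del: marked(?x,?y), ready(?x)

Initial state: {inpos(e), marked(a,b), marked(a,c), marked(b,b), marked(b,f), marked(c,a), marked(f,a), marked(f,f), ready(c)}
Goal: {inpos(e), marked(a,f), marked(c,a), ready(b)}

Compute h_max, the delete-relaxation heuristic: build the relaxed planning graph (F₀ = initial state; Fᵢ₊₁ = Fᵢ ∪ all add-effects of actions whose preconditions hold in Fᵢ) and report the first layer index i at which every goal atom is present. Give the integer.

F0 = init (9 atoms)
F1 = F0 ∪ {inpos(a), marked(c,c), ready(a), ready(b), ready(e), ready(f)}  (15 atoms)
F2 = F1 ∪ {inpos(c), marked(a,a), marked(a,f), marked(b,a), marked(e,e), marked(f,b)}  (21 atoms)
goal ⊆ F2  ⇒  h_max = 2

2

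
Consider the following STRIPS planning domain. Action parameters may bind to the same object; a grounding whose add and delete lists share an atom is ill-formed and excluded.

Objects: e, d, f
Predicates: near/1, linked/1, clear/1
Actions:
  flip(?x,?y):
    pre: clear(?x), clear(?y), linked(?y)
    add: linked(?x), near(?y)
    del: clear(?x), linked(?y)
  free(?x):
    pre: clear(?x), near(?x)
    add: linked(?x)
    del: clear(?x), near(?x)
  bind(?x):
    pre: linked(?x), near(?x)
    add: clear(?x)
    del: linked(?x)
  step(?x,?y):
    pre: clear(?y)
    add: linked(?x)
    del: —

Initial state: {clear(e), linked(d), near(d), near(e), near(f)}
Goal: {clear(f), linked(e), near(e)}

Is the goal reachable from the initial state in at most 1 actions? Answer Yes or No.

No

1. step(e,e)  →  {clear(e), linked(d), linked(e), near(d), near(e), near(f)}
2. step(f,e)  →  {clear(e), linked(d), linked(e), linked(f), near(d), near(e), near(f)}
3. bind(f)  →  {clear(e), clear(f), linked(d), linked(e), near(d), near(e), near(f)}
optimal plan length = 3; 3 > 1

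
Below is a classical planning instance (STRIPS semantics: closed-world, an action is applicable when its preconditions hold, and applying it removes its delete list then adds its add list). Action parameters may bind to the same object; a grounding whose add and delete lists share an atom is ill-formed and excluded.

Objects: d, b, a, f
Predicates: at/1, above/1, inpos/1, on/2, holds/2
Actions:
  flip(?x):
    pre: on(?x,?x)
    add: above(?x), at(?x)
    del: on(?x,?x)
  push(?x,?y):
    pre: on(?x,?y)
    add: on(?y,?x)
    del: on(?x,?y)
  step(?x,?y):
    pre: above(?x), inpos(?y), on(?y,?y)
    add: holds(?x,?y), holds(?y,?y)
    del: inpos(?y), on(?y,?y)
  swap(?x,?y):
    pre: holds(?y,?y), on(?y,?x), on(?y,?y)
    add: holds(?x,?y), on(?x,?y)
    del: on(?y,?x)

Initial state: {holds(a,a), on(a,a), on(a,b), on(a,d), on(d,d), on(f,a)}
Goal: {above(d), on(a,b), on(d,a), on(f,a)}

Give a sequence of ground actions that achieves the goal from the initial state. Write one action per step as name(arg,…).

flip(d); push(a,d)

1. flip(d)  →  {above(d), at(d), holds(a,a), on(a,a), on(a,b), on(a,d), on(f,a)}
2. push(a,d)  →  {above(d), at(d), holds(a,a), on(a,a), on(a,b), on(d,a), on(f,a)}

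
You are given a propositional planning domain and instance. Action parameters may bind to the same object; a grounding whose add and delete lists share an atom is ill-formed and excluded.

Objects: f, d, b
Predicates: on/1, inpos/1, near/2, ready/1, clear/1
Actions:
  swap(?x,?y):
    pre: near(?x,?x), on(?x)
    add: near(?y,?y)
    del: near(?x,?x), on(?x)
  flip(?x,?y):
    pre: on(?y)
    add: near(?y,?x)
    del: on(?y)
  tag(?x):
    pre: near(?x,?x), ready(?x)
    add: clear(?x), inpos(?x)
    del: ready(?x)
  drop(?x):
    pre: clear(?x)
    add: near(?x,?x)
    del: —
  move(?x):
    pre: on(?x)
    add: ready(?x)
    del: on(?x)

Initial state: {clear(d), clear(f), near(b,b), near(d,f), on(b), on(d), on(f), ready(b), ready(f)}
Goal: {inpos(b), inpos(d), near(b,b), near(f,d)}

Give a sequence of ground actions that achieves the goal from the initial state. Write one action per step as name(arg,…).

1. flip(d,f)  →  {clear(d), clear(f), near(b,b), near(d,f), near(f,d), on(b), on(d), ready(b), ready(f)}
2. tag(b)  →  {clear(b), clear(d), clear(f), inpos(b), near(b,b), near(d,f), near(f,d), on(b), on(d), ready(f)}
3. drop(d)  →  {clear(b), clear(d), clear(f), inpos(b), near(b,b), near(d,d), near(d,f), near(f,d), on(b), on(d), ready(f)}
4. move(d)  →  {clear(b), clear(d), clear(f), inpos(b), near(b,b), near(d,d), near(d,f), near(f,d), on(b), ready(d), ready(f)}
5. tag(d)  →  {clear(b), clear(d), clear(f), inpos(b), inpos(d), near(b,b), near(d,d), near(d,f), near(f,d), on(b), ready(f)}

flip(d,f); tag(b); drop(d); move(d); tag(d)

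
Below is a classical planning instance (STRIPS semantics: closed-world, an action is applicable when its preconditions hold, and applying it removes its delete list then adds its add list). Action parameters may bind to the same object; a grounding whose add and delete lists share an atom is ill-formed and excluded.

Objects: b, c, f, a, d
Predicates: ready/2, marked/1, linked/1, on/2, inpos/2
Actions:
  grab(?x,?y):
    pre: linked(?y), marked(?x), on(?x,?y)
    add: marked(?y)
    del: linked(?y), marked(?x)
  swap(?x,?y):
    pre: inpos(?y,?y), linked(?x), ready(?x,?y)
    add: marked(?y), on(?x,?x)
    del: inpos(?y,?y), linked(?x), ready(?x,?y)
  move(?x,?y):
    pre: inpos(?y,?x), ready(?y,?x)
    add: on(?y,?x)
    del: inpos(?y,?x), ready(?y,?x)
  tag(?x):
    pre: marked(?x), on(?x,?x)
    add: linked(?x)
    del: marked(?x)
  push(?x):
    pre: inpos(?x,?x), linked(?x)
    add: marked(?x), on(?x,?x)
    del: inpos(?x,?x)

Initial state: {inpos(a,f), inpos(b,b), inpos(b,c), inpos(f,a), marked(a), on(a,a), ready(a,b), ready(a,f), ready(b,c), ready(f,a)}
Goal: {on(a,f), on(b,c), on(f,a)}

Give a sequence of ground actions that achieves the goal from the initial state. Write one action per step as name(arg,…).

move(c,b); move(f,a); move(a,f)

1. move(c,b)  →  {inpos(a,f), inpos(b,b), inpos(f,a), marked(a), on(a,a), on(b,c), ready(a,b), ready(a,f), ready(f,a)}
2. move(f,a)  →  {inpos(b,b), inpos(f,a), marked(a), on(a,a), on(a,f), on(b,c), ready(a,b), ready(f,a)}
3. move(a,f)  →  {inpos(b,b), marked(a), on(a,a), on(a,f), on(b,c), on(f,a), ready(a,b)}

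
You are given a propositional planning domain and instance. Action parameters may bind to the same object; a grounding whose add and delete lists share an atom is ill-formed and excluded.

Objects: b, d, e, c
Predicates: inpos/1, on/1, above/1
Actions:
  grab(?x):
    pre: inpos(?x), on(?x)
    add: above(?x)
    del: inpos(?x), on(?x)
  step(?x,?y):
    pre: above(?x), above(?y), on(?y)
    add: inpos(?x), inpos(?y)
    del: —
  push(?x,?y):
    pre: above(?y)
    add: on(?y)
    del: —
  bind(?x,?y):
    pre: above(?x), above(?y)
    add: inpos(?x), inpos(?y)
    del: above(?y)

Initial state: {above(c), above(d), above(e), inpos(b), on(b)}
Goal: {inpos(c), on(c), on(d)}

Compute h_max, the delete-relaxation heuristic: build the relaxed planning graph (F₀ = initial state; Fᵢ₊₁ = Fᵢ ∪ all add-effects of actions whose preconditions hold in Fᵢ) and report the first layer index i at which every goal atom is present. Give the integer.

1

F0 = init (5 atoms)
F1 = F0 ∪ {above(b), inpos(c), inpos(d), inpos(e), on(c), on(d), on(e)}  (12 atoms)
goal ⊆ F1  ⇒  h_max = 1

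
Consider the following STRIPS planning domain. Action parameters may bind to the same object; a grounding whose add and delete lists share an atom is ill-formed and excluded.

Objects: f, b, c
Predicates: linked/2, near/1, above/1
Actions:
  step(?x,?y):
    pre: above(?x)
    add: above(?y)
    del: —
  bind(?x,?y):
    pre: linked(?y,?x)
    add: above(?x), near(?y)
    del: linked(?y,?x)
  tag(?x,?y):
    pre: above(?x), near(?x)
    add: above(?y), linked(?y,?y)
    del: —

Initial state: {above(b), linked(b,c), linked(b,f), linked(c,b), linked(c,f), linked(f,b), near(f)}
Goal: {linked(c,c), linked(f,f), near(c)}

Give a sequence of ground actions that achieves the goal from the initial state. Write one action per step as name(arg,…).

1. bind(f,c)  →  {above(b), above(f), linked(b,c), linked(b,f), linked(c,b), linked(f,b), near(c), near(f)}
2. tag(f,f)  →  {above(b), above(f), linked(b,c), linked(b,f), linked(c,b), linked(f,b), linked(f,f), near(c), near(f)}
3. tag(f,c)  →  {above(b), above(c), above(f), linked(b,c), linked(b,f), linked(c,b), linked(c,c), linked(f,b), linked(f,f), near(c), near(f)}

bind(f,c); tag(f,f); tag(f,c)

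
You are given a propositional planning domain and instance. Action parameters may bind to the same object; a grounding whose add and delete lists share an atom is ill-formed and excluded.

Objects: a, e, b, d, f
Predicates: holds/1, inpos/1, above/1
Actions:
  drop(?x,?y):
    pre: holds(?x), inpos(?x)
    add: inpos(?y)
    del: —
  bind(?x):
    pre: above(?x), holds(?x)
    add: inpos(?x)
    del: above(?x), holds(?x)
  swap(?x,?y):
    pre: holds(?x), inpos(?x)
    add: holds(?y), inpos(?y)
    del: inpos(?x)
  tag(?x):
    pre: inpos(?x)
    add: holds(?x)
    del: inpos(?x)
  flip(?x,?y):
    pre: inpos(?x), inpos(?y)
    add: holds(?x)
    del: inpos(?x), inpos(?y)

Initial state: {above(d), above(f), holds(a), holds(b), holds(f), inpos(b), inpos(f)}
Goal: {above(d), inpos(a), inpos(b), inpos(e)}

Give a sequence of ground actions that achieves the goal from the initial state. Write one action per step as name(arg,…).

1. drop(b,a)  →  {above(d), above(f), holds(a), holds(b), holds(f), inpos(a), inpos(b), inpos(f)}
2. drop(a,e)  →  {above(d), above(f), holds(a), holds(b), holds(f), inpos(a), inpos(b), inpos(e), inpos(f)}

drop(b,a); drop(a,e)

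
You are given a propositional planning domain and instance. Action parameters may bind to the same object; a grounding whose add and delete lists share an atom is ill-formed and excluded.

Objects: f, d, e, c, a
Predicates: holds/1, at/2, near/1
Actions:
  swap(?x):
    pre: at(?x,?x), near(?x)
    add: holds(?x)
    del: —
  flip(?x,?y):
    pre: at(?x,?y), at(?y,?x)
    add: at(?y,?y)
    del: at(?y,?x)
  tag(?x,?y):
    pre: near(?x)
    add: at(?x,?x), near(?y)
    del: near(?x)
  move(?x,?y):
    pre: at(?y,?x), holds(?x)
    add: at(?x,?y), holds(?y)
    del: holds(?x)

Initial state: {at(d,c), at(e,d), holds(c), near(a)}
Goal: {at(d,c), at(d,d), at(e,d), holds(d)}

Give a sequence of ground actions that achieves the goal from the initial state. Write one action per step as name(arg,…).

1. tag(a,d)  →  {at(a,a), at(d,c), at(e,d), holds(c), near(d)}
2. tag(d,f)  →  {at(a,a), at(d,c), at(d,d), at(e,d), holds(c), near(f)}
3. move(c,d)  →  {at(a,a), at(c,d), at(d,c), at(d,d), at(e,d), holds(d), near(f)}

tag(a,d); tag(d,f); move(c,d)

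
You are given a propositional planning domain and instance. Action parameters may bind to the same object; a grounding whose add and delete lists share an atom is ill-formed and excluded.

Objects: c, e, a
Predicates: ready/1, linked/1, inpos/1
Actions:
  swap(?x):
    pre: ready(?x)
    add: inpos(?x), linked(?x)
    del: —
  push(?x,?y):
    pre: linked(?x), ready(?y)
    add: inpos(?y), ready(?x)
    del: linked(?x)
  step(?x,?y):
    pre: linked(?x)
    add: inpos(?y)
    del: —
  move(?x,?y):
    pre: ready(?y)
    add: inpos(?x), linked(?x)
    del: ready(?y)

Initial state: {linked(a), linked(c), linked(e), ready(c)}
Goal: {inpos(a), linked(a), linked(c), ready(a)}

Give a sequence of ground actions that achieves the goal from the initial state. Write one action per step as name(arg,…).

1. push(a,c)  →  {inpos(c), linked(c), linked(e), ready(a), ready(c)}
2. swap(a)  →  {inpos(a), inpos(c), linked(a), linked(c), linked(e), ready(a), ready(c)}

push(a,c); swap(a)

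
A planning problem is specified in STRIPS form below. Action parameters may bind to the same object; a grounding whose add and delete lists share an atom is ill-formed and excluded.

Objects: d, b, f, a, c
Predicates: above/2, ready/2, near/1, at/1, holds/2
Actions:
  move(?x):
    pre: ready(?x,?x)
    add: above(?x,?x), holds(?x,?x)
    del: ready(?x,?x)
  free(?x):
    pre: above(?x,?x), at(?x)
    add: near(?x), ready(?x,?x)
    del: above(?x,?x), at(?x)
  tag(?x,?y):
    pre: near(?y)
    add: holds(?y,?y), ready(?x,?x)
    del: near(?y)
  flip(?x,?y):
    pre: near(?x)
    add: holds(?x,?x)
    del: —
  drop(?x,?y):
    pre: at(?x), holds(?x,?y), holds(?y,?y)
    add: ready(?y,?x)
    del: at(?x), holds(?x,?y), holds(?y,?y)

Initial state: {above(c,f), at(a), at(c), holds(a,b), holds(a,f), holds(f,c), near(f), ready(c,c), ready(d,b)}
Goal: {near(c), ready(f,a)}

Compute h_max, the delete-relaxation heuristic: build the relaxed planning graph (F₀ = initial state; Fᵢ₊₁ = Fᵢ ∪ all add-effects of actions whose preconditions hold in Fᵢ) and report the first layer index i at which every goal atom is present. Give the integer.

F0 = init (9 atoms)
F1 = F0 ∪ {above(c,c), holds(c,c), holds(f,f), ready(a,a), ready(b,b), ready(d,d), ready(f,f)}  (16 atoms)
F2 = F1 ∪ {above(a,a), above(b,b), above(d,d), above(f,f), holds(a,a), holds(b,b), holds(d,d), near(c), ready(f,a)}  (25 atoms)
goal ⊆ F2  ⇒  h_max = 2

2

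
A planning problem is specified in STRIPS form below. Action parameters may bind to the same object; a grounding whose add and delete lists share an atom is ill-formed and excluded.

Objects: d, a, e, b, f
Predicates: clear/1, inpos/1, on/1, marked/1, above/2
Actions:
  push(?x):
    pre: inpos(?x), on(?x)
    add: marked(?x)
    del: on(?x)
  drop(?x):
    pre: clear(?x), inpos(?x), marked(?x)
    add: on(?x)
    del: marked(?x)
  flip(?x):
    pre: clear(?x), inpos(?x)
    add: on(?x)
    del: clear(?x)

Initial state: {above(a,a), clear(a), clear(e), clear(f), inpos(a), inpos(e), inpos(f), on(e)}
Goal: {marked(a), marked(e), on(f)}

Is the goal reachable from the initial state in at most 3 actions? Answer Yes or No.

No

1. push(e)  →  {above(a,a), clear(a), clear(e), clear(f), inpos(a), inpos(e), inpos(f), marked(e)}
2. flip(a)  →  {above(a,a), clear(e), clear(f), inpos(a), inpos(e), inpos(f), marked(e), on(a)}
3. push(a)  →  {above(a,a), clear(e), clear(f), inpos(a), inpos(e), inpos(f), marked(a), marked(e)}
4. flip(f)  →  {above(a,a), clear(e), inpos(a), inpos(e), inpos(f), marked(a), marked(e), on(f)}
optimal plan length = 4; 4 > 3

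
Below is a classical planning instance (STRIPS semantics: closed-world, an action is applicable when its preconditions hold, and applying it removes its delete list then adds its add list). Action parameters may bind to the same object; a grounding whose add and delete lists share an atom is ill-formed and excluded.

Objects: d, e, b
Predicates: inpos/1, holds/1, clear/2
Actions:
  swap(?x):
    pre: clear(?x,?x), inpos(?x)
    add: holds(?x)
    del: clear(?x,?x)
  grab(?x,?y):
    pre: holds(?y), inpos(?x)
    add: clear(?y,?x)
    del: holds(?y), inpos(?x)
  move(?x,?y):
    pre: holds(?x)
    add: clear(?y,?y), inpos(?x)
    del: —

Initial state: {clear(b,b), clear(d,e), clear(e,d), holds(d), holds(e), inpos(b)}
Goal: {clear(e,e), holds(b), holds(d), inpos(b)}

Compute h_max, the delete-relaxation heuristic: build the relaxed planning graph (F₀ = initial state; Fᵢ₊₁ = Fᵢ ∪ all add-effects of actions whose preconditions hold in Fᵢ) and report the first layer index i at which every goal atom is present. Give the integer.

1

F0 = init (6 atoms)
F1 = F0 ∪ {clear(d,b), clear(d,d), clear(e,b), clear(e,e), holds(b), inpos(d), inpos(e)}  (13 atoms)
goal ⊆ F1  ⇒  h_max = 1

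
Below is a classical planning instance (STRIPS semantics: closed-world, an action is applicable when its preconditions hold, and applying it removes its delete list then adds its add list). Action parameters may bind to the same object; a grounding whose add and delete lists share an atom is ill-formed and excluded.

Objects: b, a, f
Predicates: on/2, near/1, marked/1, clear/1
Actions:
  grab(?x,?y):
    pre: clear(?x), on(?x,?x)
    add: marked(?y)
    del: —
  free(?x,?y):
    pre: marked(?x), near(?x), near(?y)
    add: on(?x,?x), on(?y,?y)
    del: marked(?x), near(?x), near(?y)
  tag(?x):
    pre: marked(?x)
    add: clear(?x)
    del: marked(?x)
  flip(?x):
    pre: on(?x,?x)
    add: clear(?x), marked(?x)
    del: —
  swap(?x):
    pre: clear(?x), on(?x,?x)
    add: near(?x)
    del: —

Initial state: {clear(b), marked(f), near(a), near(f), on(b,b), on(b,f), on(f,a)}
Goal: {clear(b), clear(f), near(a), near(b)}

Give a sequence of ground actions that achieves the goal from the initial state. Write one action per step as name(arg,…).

1. tag(f)  →  {clear(b), clear(f), near(a), near(f), on(b,b), on(b,f), on(f,a)}
2. swap(b)  →  {clear(b), clear(f), near(a), near(b), near(f), on(b,b), on(b,f), on(f,a)}

tag(f); swap(b)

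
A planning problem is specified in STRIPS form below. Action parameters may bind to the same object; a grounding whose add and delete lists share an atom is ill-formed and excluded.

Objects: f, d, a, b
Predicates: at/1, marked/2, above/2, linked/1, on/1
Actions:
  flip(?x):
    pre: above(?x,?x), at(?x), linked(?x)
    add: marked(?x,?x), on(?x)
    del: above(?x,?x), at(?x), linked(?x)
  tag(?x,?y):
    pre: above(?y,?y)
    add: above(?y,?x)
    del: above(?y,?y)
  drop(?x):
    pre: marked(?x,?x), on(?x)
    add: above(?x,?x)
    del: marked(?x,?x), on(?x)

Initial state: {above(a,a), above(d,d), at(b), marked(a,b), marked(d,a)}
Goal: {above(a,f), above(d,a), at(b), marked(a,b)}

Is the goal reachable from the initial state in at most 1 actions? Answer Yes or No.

No

1. tag(f,a)  →  {above(a,f), above(d,d), at(b), marked(a,b), marked(d,a)}
2. tag(a,d)  →  {above(a,f), above(d,a), at(b), marked(a,b), marked(d,a)}
optimal plan length = 2; 2 > 1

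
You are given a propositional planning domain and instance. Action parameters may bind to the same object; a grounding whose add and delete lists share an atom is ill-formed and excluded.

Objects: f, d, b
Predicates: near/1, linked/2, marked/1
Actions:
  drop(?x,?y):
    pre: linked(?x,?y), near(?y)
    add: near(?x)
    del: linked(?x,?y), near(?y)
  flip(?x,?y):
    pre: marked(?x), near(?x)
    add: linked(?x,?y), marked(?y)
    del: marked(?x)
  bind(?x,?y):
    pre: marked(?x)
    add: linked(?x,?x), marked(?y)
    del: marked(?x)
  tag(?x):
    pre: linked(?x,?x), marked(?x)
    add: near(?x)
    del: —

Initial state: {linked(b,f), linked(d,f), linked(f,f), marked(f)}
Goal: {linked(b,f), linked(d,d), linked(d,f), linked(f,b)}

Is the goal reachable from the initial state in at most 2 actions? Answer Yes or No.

No

1. bind(f,d)  →  {linked(b,f), linked(d,f), linked(f,f), marked(d)}
2. bind(d,f)  →  {linked(b,f), linked(d,d), linked(d,f), linked(f,f), marked(f)}
3. tag(f)  →  {linked(b,f), linked(d,d), linked(d,f), linked(f,f), marked(f), near(f)}
4. flip(f,b)  →  {linked(b,f), linked(d,d), linked(d,f), linked(f,b), linked(f,f), marked(b), near(f)}
optimal plan length = 4; 4 > 2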